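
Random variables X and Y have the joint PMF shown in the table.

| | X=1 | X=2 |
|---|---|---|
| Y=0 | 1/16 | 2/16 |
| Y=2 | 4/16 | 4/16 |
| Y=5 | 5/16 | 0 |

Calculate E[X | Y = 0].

5/3

P(Y = 0) = 3/16.
Σ X·P over the event = 1·(1/16) + 2·(2/16) = 5/16.
E[X | Y = 0] = (5/16) / (3/16) = 5/3.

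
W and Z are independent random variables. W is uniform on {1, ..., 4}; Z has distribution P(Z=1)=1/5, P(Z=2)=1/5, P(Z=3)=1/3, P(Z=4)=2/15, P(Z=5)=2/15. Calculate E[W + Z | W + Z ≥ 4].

98/17

P(W + Z ≥ 4) = 17/20.
Summing (W+Z)·P(x,y) over outcomes with W + Z ≥ 4 gives 49/10.
E[W + Z | W + Z ≥ 4] = (49/10) / (17/20) = 98/17.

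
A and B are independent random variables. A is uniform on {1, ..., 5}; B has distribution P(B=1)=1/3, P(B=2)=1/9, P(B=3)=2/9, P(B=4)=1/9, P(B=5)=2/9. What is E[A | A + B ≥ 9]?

P(A + B ≥ 9) = 1/9.
Summing A·P(x,y) over outcomes with A + B ≥ 9 gives 23/45.
E[A | A + B ≥ 9] = (23/45) / (1/9) = 23/5.

23/5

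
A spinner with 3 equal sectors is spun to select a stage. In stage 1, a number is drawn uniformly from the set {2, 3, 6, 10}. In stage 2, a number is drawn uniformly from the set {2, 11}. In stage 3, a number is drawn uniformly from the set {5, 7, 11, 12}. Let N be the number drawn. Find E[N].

E[N | stage 1] = (2+3+6+10)/4 = 21/4.
E[N | stage 2] = (2+11)/2 = 13/2.
E[N | stage 3] = (5+7+11+12)/4 = 35/4.
E[N] = (1/3)·(21/4) + (1/3)·(13/2) + (1/3)·(35/4) = 41/6.

41/6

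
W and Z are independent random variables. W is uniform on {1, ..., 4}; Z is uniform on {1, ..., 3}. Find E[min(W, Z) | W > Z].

P(W > Z) = 1/2.
Summing min(W,Z)·P(x,y) over outcomes with W > Z gives 5/6.
E[min(W, Z) | W > Z] = (5/6) / (1/2) = 5/3.

5/3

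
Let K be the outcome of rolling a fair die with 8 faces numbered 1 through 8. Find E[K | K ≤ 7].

Given K ≤ 7, K is equally likely to be any of {1, 2, 3, 4, 5, 6, 7}.
E[K | K ≤ 7] = (1 + 2 + 3 + 4 + 5 + 6 + 7) / 7 = 4.

4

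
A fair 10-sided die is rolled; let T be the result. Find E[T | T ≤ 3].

Given T ≤ 3, T is equally likely to be any of {1, 2, 3}.
E[T | T ≤ 3] = (1 + 2 + 3) / 3 = 2.

2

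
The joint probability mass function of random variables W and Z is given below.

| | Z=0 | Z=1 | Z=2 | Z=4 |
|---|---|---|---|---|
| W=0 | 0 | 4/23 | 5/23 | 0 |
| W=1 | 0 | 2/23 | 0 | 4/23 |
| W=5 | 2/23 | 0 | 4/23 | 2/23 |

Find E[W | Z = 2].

P(Z = 2) = 9/23.
Summing W·P(W=x,Z=y) over the conditioning event gives 20/23.
E[W | Z = 2] = (20/23) / (9/23) = 20/9.

20/9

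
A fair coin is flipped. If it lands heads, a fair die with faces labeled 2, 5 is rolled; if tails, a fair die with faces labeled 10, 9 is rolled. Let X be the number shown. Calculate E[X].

E[X | heads] = (2+5)/2 = 7/2.
E[X | tails] = (10+9)/2 = 19/2.
By the law of total expectation,
E[X] = (1/2)·(7/2) + (1/2)·(19/2) = 13/2.

13/2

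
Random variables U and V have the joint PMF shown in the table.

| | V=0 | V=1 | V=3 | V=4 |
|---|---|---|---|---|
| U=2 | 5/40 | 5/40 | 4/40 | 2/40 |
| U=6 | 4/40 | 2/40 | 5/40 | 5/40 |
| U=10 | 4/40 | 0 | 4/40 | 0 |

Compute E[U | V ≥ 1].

134/27

P(V ≥ 1) = 27/40.
Summing U·P(U=x,V=y) over the conditioning event gives 67/20.
E[U | V ≥ 1] = (67/20) / (27/40) = 134/27.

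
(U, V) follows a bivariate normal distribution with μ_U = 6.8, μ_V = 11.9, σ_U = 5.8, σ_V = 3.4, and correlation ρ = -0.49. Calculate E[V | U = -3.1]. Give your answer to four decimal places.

E[V | U=x] = μ_V + ρ(σ_V/σ_U)(x − μ_U) for jointly normal variables.
E[V | U=-3.1] = 11.9 + (-0.49)·(3.4/5.8)·(-3.1 − (6.8)) = 11.9 + (-0.28724)·(-9.9) = 14.7437.

14.7437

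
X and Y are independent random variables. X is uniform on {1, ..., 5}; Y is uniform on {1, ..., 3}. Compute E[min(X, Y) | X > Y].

Outcomes with X > Y: (2,1), (3,1), (3,2), (4,1), (4,2), (4,3), (5,1), (5,2), (5,3), each with probability 1/15.
E[min(X, Y) | X > Y] = (1 + 1 + 2 + 1 + 2 + 3 + 1 + 2 + 3) / 9 = 16/9.

16/9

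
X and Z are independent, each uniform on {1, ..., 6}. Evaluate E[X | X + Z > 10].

17/3

P(X + Z > 10) = 1/12.
Summing X·P(x,y) over outcomes with X + Z > 10 gives 17/36.
E[X | X + Z > 10] = (17/36) / (1/12) = 17/3.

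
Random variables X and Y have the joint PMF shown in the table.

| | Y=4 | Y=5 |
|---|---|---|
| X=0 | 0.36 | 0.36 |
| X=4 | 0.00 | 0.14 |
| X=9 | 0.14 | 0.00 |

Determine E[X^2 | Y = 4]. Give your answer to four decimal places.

P(Y = 4) = 0.50.
Σ X^2·P over the event = 0·(0.36) + 81·(0.14) = 11.34.
E[X^2 | Y = 4] = (11.34) / (0.50) = 22.6800.

22.6800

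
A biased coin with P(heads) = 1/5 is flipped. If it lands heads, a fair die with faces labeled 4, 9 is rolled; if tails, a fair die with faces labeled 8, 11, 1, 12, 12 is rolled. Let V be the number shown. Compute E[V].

E[V | heads] = (4+9)/2 = 13/2.
E[V | tails] = (8+11+1+12+12)/5 = 44/5.
E[V] = (1/5)·(13/2) + (4/5)·(44/5) = 417/50.

417/50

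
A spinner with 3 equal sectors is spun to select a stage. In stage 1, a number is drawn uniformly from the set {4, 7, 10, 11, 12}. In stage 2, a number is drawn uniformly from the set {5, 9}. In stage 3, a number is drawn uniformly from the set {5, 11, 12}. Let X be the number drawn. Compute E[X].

377/45

E[X | stage 1] = (4+7+10+11+12)/5 = 44/5.
E[X | stage 2] = (5+9)/2 = 7.
E[X | stage 3] = (5+11+12)/3 = 28/3.
By the law of total expectation,
E[X] = (1/3)·(44/5) + (1/3)·(7) + (1/3)·(28/3) = 377/45.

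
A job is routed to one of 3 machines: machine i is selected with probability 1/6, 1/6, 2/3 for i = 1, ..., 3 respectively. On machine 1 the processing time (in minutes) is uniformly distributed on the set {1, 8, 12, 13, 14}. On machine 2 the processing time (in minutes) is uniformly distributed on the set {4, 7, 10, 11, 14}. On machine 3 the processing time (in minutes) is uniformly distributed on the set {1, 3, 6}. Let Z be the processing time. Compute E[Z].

E[Z | machine 1] = (1+8+12+13+14)/5 = 48/5.
E[Z | machine 2] = (4+7+10+11+14)/5 = 46/5.
E[Z | machine 3] = (1+3+6)/3 = 10/3.
E[Z] = (1/6)·(48/5) + (1/6)·(46/5) + (2/3)·(10/3) = 241/45.

241/45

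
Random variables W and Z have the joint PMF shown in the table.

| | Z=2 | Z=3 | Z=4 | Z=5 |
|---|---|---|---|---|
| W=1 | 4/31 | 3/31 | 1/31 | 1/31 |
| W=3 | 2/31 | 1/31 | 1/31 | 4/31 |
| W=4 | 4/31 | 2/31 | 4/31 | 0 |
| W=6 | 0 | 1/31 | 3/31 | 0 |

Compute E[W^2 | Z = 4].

182/9

P(Z = 4) = 9/31.
Σ W^2·P over the event = 1·(1/31) + 9·(1/31) + 16·(4/31) + 36·(3/31) = 182/31.
E[W^2 | Z = 4] = (182/31) / (9/31) = 182/9.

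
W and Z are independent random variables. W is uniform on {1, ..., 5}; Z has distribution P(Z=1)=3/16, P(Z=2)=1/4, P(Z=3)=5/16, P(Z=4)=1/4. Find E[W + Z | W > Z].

P(W > Z) = 19/40.
Summing (W+Z)·P(x,y) over outcomes with W > Z gives 237/80.
E[W + Z | W > Z] = (237/80) / (19/40) = 237/38.

237/38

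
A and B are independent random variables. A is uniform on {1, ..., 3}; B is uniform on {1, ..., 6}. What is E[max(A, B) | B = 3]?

Outcomes with B = 3: (1,3), (2,3), (3,3), each with probability 1/18.
E[max(A, B) | B = 3] = (3 + 3 + 3) / 3 = 3.

3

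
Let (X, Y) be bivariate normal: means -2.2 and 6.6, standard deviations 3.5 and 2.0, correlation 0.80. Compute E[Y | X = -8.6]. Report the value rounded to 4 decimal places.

For a bivariate normal, E[Y | X=x] = μ_Y + ρ·(σ_Y/σ_X)·(x − μ_X).
E[Y | X=-8.6] = 6.6 + (0.80)·(2.0/3.5)·(-8.6 − (-2.2)) = 6.6 + (0.45714)·(-6.4) = 3.6743.

3.6743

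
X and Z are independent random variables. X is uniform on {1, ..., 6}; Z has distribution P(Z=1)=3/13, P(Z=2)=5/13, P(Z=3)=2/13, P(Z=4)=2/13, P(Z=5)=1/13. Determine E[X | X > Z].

104/23

P(X > Z) = 23/39.
Summing X·P(x,y) over outcomes with X > Z gives 8/3.
E[X | X > Z] = (8/3) / (23/39) = 104/23.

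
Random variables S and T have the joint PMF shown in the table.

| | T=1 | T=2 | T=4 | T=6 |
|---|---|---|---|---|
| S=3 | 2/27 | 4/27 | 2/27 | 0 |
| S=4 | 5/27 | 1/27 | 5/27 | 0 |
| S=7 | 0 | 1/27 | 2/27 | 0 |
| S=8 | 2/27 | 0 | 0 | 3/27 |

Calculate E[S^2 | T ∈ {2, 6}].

293/9

P(T ∈ {2, 6}) = 1/3.
Σ S^2·P over the event = 9·(4/27) + 16·(1/27) + 49·(1/27) + 64·(3/27) = 293/27.
E[S^2 | T ∈ {2, 6}] = (293/27) / (1/3) = 293/9.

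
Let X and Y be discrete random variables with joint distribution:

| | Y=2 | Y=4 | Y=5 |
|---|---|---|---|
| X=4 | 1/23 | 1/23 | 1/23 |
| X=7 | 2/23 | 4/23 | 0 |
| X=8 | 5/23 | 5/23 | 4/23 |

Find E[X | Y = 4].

36/5

P(Y = 4) = 10/23.
Summing X·P(X=x,Y=y) over the conditioning event gives 72/23.
E[X | Y = 4] = (72/23) / (10/23) = 36/5.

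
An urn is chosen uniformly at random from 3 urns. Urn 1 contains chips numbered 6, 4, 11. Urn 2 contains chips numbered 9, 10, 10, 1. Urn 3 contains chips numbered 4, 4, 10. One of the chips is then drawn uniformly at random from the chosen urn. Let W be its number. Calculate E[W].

41/6

E[W | urn 1] = (6+4+11)/3 = 7.
E[W | urn 2] = (9+10+10+1)/4 = 15/2.
E[W | urn 3] = (4+4+10)/3 = 6.
By the law of total expectation,
E[W] = (1/3)·(7) + (1/3)·(15/2) + (1/3)·(6) = 41/6.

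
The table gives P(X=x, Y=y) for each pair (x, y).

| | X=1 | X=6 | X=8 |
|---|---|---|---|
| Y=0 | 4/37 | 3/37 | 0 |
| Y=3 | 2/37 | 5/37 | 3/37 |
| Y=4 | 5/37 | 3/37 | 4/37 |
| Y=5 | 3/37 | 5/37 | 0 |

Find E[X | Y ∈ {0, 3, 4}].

P(Y ∈ {0, 3, 4}) = 29/37.
Σ X·P over the event = 1·(4/37) + 1·(2/37) + 1·(5/37) + 6·(3/37) + 6·(5/37) + 6·(3/37) + 8·(3/37) + 8·(4/37) = 133/37.
E[X | Y ∈ {0, 3, 4}] = (133/37) / (29/37) = 133/29.

133/29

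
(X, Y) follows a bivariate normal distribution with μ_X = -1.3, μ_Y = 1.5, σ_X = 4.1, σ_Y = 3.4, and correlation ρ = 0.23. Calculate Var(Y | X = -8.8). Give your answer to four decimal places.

For a bivariate normal, Var(Y | X=x) = σ_Y²(1 − ρ²).
Var(Y | X=-8.8) = (3.4)²·(1 − (0.23)²) = 11.56·0.9471 = 10.9485.

10.9485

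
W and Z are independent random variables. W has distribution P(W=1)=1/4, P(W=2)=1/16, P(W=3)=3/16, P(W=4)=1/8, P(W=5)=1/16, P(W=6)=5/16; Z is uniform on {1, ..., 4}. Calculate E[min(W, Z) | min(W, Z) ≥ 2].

P(min(W, Z) ≥ 2) = 9/16.
Summing min(W,Z)·P(x,y) over outcomes with min(W, Z) ≥ 2 gives 51/32.
E[min(W, Z) | min(W, Z) ≥ 2] = (51/32) / (9/16) = 17/6.

17/6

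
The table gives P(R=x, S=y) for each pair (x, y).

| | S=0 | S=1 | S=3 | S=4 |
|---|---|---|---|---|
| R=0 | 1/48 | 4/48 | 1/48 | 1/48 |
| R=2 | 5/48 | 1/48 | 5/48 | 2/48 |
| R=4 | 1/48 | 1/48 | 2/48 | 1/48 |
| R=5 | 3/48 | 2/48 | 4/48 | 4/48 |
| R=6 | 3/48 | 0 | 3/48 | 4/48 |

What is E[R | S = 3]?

56/15

P(S = 3) = 5/16.
Summing R·P(R=x,S=y) over the conditioning event gives 7/6.
E[R | S = 3] = (7/6) / (5/16) = 56/15.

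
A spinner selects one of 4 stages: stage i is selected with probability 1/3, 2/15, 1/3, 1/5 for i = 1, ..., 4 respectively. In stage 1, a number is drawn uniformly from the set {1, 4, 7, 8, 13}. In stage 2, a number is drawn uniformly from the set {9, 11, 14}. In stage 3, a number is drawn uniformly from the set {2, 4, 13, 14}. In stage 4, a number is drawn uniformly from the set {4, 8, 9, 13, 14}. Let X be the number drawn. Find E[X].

7543/900

E[X | stage 1] = (1+4+7+8+13)/5 = 33/5.
E[X | stage 2] = (9+11+14)/3 = 34/3.
E[X | stage 3] = (2+4+13+14)/4 = 33/4.
E[X | stage 4] = (4+8+9+13+14)/5 = 48/5.
By the law of total expectation,
E[X] = (1/3)·(33/5) + (2/15)·(34/3) + (1/3)·(33/4) + (1/5)·(48/5) = 7543/900.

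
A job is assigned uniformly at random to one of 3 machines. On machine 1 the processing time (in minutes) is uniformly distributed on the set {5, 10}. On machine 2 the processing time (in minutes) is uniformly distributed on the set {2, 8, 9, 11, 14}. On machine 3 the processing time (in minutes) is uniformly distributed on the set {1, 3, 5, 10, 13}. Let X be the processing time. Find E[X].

227/30

E[X | machine 1] = (5+10)/2 = 15/2.
E[X | machine 2] = (2+8+9+11+14)/5 = 44/5.
E[X | machine 3] = (1+3+5+10+13)/5 = 32/5.
E[X] = (1/3)·(15/2) + (1/3)·(44/5) + (1/3)·(32/5) = 227/30.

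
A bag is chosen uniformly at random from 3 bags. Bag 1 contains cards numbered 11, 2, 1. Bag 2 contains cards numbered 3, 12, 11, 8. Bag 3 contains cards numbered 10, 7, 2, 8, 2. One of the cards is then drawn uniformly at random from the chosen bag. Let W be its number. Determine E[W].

E[W | bag 1] = (11+2+1)/3 = 14/3.
E[W | bag 2] = (3+12+11+8)/4 = 17/2.
E[W | bag 3] = (10+7+2+8+2)/5 = 29/5.
By the law of total expectation,
E[W] = (1/3)·(14/3) + (1/3)·(17/2) + (1/3)·(29/5) = 569/90.

569/90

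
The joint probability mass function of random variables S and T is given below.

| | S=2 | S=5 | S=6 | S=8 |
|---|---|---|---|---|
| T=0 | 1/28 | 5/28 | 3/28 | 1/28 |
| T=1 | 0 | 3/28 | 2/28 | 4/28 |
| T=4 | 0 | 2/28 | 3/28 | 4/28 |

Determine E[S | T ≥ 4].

P(T ≥ 4) = 9/28.
Σ S·P over the event = 5·(2/28) + 6·(3/28) + 8·(4/28) = 15/7.
E[S | T ≥ 4] = (15/7) / (9/28) = 20/3.

20/3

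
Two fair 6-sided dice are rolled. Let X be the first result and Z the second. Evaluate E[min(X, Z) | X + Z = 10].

13/3

P(X + Z = 10) = 1/12.
Summing min(X,Z)·P(x,y) over outcomes with X + Z = 10 gives 13/36.
E[min(X, Z) | X + Z = 10] = (13/36) / (1/12) = 13/3.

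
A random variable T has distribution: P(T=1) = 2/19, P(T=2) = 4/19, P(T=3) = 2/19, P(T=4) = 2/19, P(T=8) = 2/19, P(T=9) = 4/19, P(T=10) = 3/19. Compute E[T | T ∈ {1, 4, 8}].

13/3

P(T ∈ {1, 4, 8}) = 6/19.
Σ over the event: 1·2/19 + 4·2/19 + 8·2/19 = 26/19.
E[T | T ∈ {1, 4, 8}] = (26/19) / (6/19) = 13/3.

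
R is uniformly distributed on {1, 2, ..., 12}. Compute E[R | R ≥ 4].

Given R ≥ 4, R is equally likely to be any of {4, 5, 6, 7, 8, 9, 10, 11, 12}.
E[R | R ≥ 4] = (4 + 5 + 6 + 7 + 8 + 9 + 10 + 11 + 12) / 9 = 8.

8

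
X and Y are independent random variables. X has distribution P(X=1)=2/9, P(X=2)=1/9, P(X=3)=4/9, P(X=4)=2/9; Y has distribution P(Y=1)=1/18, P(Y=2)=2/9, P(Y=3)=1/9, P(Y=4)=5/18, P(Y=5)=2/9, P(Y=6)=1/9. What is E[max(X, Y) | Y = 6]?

6

P(Y = 6) = 1/9.
Summing max(X,Y)·P(x,y) over outcomes with Y = 6 gives 2/3.
E[max(X, Y) | Y = 6] = (2/3) / (1/9) = 6.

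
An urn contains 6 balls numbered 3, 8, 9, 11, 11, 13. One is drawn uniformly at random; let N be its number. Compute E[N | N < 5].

P(N < 5) = 1/6.
Σ over the event: 3·1/6 = 1/2.
E[N | N < 5] = (1/2) / (1/6) = 3.

3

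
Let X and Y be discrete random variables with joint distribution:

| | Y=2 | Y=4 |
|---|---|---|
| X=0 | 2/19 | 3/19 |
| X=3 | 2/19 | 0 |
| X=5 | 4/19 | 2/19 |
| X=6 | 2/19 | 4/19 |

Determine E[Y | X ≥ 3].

P(X ≥ 3) = 14/19.
Summing Y·P(X=x,Y=y) over the conditioning event gives 40/19.
E[Y | X ≥ 3] = (40/19) / (14/19) = 20/7.

20/7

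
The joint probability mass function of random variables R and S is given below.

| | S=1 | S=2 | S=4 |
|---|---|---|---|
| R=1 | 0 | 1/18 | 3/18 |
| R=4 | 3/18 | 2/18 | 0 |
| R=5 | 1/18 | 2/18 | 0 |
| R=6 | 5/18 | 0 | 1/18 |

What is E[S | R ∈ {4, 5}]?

P(R ∈ {4, 5}) = 4/9.
Summing S·P(R=x,S=y) over the conditioning event gives 2/3.
E[S | R ∈ {4, 5}] = (2/3) / (4/9) = 3/2.

3/2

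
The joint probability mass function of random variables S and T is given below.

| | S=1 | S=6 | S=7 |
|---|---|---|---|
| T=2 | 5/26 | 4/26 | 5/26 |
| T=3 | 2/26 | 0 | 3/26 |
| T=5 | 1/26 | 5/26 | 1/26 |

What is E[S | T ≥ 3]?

61/12

P(T ≥ 3) = 6/13.
Σ S·P over the event = 1·(2/26) + 1·(1/26) + 6·(5/26) + 7·(3/26) + 7·(1/26) = 61/26.
E[S | T ≥ 3] = (61/26) / (6/13) = 61/12.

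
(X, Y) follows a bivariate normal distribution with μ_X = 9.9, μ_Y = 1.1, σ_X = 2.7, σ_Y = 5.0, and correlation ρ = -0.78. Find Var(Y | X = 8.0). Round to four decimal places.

9.7900

For a bivariate normal, Var(Y | X=x) = σ_Y²(1 − ρ²).
Var(Y | X=8.0) = (5.0)²·(1 − (-0.78)²) = 25·0.3916 = 9.7900.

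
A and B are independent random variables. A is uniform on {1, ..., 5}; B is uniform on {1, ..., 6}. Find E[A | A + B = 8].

7/2

P(A + B = 8) = 2/15.
Summing A·P(x,y) over outcomes with A + B = 8 gives 7/15.
E[A | A + B = 8] = (7/15) / (2/15) = 7/2.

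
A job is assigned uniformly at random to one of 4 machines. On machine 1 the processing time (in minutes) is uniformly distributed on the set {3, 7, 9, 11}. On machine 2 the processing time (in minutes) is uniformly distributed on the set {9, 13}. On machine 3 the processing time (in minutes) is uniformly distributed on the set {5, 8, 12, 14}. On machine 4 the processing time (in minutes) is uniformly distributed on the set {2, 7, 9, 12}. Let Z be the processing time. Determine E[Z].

E[Z | machine 1] = (3+7+9+11)/4 = 15/2.
E[Z | machine 2] = (9+13)/2 = 11.
E[Z | machine 3] = (5+8+12+14)/4 = 39/4.
E[Z | machine 4] = (2+7+9+12)/4 = 15/2.
E[Z] = (1/4)·(15/2) + (1/4)·(11) + (1/4)·(39/4) + (1/4)·(15/2) = 143/16.

143/16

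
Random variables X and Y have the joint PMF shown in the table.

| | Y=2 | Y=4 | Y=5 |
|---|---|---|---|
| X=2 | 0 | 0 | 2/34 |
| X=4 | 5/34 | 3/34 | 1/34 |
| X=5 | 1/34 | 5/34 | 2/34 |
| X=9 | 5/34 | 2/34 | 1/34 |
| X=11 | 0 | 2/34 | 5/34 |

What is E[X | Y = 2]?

70/11

P(Y = 2) = 11/34.
Σ X·P over the event = 4·(5/34) + 5·(1/34) + 9·(5/34) = 35/17.
E[X | Y = 2] = (35/17) / (11/34) = 70/11.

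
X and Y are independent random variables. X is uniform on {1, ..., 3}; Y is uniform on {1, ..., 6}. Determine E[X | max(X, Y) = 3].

12/5

Outcomes with max(X, Y) = 3: (1,3), (2,3), (3,1), (3,2), (3,3), each with probability 1/18.
E[X | max(X, Y) = 3] = (1 + 2 + 3 + 3 + 3) / 5 = 12/5.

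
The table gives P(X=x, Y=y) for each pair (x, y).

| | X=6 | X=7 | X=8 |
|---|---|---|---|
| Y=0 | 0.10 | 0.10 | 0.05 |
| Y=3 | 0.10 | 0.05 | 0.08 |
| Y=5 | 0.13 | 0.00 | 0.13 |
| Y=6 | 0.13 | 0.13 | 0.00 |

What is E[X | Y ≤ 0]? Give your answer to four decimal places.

P(Y ≤ 0) = 0.25.
Σ X·P over the event = 6·(0.10) + 7·(0.10) + 8·(0.05) = 1.70.
E[X | Y ≤ 0] = (1.70) / (0.25) = 6.8000.

6.8000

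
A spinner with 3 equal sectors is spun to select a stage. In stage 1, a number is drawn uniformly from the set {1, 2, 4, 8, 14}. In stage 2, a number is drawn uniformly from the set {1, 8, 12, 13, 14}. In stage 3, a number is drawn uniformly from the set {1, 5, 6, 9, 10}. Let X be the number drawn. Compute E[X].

36/5

E[X | stage 1] = (1+2+4+8+14)/5 = 29/5.
E[X | stage 2] = (1+8+12+13+14)/5 = 48/5.
E[X | stage 3] = (1+5+6+9+10)/5 = 31/5.
E[X] = (1/3)·(29/5) + (1/3)·(48/5) + (1/3)·(31/5) = 36/5.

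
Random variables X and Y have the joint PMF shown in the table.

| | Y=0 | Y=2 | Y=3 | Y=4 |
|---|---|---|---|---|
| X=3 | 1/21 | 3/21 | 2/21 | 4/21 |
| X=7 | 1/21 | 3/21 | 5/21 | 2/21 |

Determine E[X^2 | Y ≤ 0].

P(Y ≤ 0) = 2/21.
Σ X^2·P over the event = 9·(1/21) + 49·(1/21) = 58/21.
E[X^2 | Y ≤ 0] = (58/21) / (2/21) = 29.

29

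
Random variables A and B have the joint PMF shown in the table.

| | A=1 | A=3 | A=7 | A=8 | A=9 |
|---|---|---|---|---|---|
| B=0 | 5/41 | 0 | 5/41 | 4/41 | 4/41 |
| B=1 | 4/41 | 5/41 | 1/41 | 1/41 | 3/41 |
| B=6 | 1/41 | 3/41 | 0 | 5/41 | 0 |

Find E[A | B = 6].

50/9

P(B = 6) = 9/41.
Summing A·P(A=x,B=y) over the conditioning event gives 50/41.
E[A | B = 6] = (50/41) / (9/41) = 50/9.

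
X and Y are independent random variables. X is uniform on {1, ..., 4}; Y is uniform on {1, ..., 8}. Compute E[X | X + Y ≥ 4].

76/29

P(X + Y ≥ 4) = 29/32.
Summing X·P(x,y) over outcomes with X + Y ≥ 4 gives 19/8.
E[X | X + Y ≥ 4] = (19/8) / (29/32) = 76/29.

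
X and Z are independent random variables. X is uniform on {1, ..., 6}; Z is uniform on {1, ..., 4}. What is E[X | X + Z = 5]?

5/2

Outcomes with X + Z = 5: (1,4), (2,3), (3,2), (4,1), each with probability 1/24.
E[X | X + Z = 5] = (1 + 2 + 3 + 4) / 4 = 5/2.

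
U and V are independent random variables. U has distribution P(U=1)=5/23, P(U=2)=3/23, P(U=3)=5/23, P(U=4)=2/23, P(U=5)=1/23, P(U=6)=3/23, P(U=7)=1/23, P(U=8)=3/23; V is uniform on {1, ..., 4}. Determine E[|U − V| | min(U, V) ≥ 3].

59/30

P(min(U, V) ≥ 3) = 15/46.
Summing |U−V|·P(x,y) over outcomes with min(U, V) ≥ 3 gives 59/92.
E[|U − V| | min(U, V) ≥ 3] = (59/92) / (15/46) = 59/30.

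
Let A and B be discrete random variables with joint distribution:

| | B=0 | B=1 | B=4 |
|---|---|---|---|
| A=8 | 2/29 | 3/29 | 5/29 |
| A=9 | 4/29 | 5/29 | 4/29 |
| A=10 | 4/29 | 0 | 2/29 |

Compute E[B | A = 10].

4/3

P(A = 10) = 6/29.
Σ B·P over the event = 0·(4/29) + 4·(2/29) = 8/29.
E[B | A = 10] = (8/29) / (6/29) = 4/3.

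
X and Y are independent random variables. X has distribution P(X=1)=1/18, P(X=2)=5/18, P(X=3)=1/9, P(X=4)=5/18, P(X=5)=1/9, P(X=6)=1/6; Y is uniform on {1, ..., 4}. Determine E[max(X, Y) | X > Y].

P(X > Y) = 11/18.
Summing max(X,Y)·P(x,y) over outcomes with X > Y gives 97/36.
E[max(X, Y) | X > Y] = (97/36) / (11/18) = 97/22.

97/22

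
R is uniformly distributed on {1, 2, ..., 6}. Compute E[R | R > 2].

9/2

Given R > 2, R is equally likely to be any of {3, 4, 5, 6}.
E[R | R > 2] = (3 + 4 + 5 + 6) / 4 = 9/2.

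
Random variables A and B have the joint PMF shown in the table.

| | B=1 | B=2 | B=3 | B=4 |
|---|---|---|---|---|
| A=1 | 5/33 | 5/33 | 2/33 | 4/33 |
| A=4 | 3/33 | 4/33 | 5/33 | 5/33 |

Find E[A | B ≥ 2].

P(B ≥ 2) = 25/33.
Σ A·P over the event = 1·(5/33) + 1·(2/33) + 1·(4/33) + 4·(4/33) + 4·(5/33) + 4·(5/33) = 67/33.
E[A | B ≥ 2] = (67/33) / (25/33) = 67/25.

67/25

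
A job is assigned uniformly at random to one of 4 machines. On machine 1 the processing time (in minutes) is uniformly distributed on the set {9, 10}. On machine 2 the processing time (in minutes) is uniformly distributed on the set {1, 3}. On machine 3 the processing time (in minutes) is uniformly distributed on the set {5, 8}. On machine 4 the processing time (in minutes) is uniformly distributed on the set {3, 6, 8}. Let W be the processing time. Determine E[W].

71/12

E[W | machine 1] = (9+10)/2 = 19/2.
E[W | machine 2] = (1+3)/2 = 2.
E[W | machine 3] = (5+8)/2 = 13/2.
E[W | machine 4] = (3+6+8)/3 = 17/3.
E[W] = (1/4)·(19/2) + (1/4)·(2) + (1/4)·(13/2) + (1/4)·(17/3) = 71/12.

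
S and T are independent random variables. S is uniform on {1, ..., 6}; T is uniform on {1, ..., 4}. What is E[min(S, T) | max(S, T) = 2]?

P(max(S, T) = 2) = 1/8.
Summing min(S,T)·P(x,y) over outcomes with max(S, T) = 2 gives 1/6.
E[min(S, T) | max(S, T) = 2] = (1/6) / (1/8) = 4/3.

4/3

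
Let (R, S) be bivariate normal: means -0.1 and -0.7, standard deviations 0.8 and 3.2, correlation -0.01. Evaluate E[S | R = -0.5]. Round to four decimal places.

The regression of S on R has slope ρ·σ_S/σ_R and passes through (μ_R, μ_S).
E[S | R=-0.5] = -0.7 + (-0.01)·(3.2/0.8)·(-0.5 − (-0.1)) = -0.7 + (-0.04)·(-0.4) = -0.6840.

-0.6840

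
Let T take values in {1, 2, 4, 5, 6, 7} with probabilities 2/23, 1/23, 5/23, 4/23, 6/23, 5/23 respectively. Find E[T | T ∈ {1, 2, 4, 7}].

P(T ∈ {1, 2, 4, 7}) = 13/23.
Σ over the event: 1·2/23 + 2·1/23 + 4·5/23 + 7·5/23 = 59/23.
E[T | T ∈ {1, 2, 4, 7}] = (59/23) / (13/23) = 59/13.

59/13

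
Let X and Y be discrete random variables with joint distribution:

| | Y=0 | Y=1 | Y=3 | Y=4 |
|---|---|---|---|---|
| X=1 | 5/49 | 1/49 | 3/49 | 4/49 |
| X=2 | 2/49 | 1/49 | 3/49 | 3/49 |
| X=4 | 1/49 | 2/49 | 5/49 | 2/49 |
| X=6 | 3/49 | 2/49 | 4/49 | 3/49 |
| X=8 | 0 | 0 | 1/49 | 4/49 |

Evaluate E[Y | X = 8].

P(X = 8) = 5/49.
Σ Y·P over the event = 3·(1/49) + 4·(4/49) = 19/49.
E[Y | X = 8] = (19/49) / (5/49) = 19/5.

19/5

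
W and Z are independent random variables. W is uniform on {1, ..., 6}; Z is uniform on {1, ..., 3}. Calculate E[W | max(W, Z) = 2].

5/3

Outcomes with max(W, Z) = 2: (1,2), (2,1), (2,2), each with probability 1/18.
E[W | max(W, Z) = 2] = (1 + 2 + 2) / 3 = 5/3.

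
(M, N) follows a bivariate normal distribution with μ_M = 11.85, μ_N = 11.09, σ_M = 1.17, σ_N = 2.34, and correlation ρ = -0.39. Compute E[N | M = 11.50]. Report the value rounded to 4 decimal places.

11.3630

The regression of N on M has slope ρ·σ_N/σ_M and passes through (μ_M, μ_N).
E[N | M=11.50] = 11.09 + (-0.39)·(2.34/1.17)·(11.50 − (11.85)) = 11.09 + (-0.78)·(-0.35) = 11.3630.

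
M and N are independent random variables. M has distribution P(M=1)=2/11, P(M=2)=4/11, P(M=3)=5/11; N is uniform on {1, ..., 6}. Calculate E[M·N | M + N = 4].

37/11

P(M + N = 4) = 1/6.
Summing MN·P(x,y) over outcomes with M + N = 4 gives 37/66.
E[M·N | M + N = 4] = (37/66) / (1/6) = 37/11.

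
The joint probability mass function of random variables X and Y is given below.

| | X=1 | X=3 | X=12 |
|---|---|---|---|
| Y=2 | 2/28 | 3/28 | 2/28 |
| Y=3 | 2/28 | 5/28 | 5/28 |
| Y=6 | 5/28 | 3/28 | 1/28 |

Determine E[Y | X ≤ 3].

P(X ≤ 3) = 5/7.
Σ Y·P over the event = 2·(2/28) + 3·(2/28) + 6·(5/28) + 2·(3/28) + 3·(5/28) + 6·(3/28) = 79/28.
E[Y | X ≤ 3] = (79/28) / (5/7) = 79/20.

79/20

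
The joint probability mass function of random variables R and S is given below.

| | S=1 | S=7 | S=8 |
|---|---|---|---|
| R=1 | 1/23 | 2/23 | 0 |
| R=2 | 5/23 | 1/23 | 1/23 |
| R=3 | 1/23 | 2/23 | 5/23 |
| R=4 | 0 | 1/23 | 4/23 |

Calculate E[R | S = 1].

2

P(S = 1) = 7/23.
Σ R·P over the event = 1·(1/23) + 2·(5/23) + 3·(1/23) = 14/23.
E[R | S = 1] = (14/23) / (7/23) = 2.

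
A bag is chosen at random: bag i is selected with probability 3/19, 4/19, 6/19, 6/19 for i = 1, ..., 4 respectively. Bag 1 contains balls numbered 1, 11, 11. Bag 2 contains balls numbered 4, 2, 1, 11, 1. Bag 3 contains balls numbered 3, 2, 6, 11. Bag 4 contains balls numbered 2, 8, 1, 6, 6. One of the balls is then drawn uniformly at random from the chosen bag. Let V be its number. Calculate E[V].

26/5

E[V | bag 1] = (1+11+11)/3 = 23/3.
E[V | bag 2] = (4+2+1+11+1)/5 = 19/5.
E[V | bag 3] = (3+2+6+11)/4 = 11/2.
E[V | bag 4] = (2+8+1+6+6)/5 = 23/5.
E[V] = (3/19)·(23/3) + (4/19)·(19/5) + (6/19)·(11/2) + (6/19)·(23/5) = 26/5.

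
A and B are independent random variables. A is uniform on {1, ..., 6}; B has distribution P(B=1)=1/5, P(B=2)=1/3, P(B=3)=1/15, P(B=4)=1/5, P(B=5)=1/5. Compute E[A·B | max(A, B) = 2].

36/13

P(max(A, B) = 2) = 13/90.
Summing AB·P(x,y) over outcomes with max(A, B) = 2 gives 2/5.
E[A·B | max(A, B) = 2] = (2/5) / (13/90) = 36/13.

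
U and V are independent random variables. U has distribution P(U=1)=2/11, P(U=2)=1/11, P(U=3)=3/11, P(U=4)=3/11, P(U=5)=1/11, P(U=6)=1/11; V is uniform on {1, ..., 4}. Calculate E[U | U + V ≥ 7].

9/2

P(U + V ≥ 7) = 4/11.
Summing U·P(x,y) over outcomes with U + V ≥ 7 gives 18/11.
E[U | U + V ≥ 7] = (18/11) / (4/11) = 9/2.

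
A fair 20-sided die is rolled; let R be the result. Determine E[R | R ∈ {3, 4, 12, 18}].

37/4

P(R ∈ {3, 4, 12, 18}) = 1/5.
Σ over the event: 3·1/20 + 4·1/20 + 12·1/20 + 18·1/20 = 37/20.
E[R | R ∈ {3, 4, 12, 18}] = (37/20) / (1/5) = 37/4.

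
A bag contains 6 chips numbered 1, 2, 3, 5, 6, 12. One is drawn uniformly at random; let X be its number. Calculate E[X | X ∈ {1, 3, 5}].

P(X ∈ {1, 3, 5}) = 1/2.
Σ over the event: 1·1/6 + 3·1/6 + 5·1/6 = 3/2.
E[X | X ∈ {1, 3, 5}] = (3/2) / (1/2) = 3.

3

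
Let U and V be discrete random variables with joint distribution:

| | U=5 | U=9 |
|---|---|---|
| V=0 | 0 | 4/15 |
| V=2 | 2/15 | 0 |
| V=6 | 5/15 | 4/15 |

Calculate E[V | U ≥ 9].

3

P(U ≥ 9) = 8/15.
Σ V·P over the event = 0·(4/15) + 6·(4/15) = 8/5.
E[V | U ≥ 9] = (8/5) / (8/15) = 3.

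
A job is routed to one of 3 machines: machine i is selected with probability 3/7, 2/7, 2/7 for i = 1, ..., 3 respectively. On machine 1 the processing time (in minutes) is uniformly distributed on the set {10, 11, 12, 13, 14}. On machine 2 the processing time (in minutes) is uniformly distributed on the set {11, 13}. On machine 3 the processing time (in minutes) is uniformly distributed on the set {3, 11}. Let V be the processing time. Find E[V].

E[V | machine 1] = (10+11+12+13+14)/5 = 12.
E[V | machine 2] = (11+13)/2 = 12.
E[V | machine 3] = (3+11)/2 = 7.
E[V] = (3/7)·(12) + (2/7)·(12) + (2/7)·(7) = 74/7.

74/7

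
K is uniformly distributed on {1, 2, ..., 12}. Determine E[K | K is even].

7

Given K is even, K is equally likely to be any of {2, 4, 6, 8, 10, 12}.
E[K | K is even] = (2 + 4 + 6 + 8 + 10 + 12) / 6 = 7.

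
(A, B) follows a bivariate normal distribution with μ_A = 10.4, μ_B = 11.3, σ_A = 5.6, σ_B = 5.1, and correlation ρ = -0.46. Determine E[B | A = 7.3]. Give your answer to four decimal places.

For a bivariate normal, E[B | A=x] = μ_B + ρ·(σ_B/σ_A)·(x − μ_A).
E[B | A=7.3] = 11.3 + (-0.46)·(5.1/5.6)·(7.3 − (10.4)) = 11.3 + (-0.41893)·(-3.1) = 12.5987.

12.5987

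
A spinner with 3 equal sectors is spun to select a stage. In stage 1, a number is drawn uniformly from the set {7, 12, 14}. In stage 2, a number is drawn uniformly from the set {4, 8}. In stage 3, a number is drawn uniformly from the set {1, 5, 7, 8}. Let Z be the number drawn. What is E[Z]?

E[Z | stage 1] = (7+12+14)/3 = 11.
E[Z | stage 2] = (4+8)/2 = 6.
E[Z | stage 3] = (1+5+7+8)/4 = 21/4.
By the law of total expectation,
E[Z] = (1/3)·(11) + (1/3)·(6) + (1/3)·(21/4) = 89/12.

89/12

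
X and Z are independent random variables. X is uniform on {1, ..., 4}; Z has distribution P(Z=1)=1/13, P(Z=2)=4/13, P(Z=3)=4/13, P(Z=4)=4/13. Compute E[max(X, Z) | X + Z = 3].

2

P(X + Z = 3) = 5/52.
Summing max(X,Z)·P(x,y) over outcomes with X + Z = 3 gives 5/26.
E[max(X, Z) | X + Z = 3] = (5/26) / (5/52) = 2.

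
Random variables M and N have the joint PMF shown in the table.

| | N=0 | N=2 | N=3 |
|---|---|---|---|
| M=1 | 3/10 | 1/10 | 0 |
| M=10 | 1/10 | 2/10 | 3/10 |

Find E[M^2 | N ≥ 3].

100

P(N ≥ 3) = 3/10.
Σ M^2·P over the event = 100·(3/10) = 30.
E[M^2 | N ≥ 3] = (30) / (3/10) = 100.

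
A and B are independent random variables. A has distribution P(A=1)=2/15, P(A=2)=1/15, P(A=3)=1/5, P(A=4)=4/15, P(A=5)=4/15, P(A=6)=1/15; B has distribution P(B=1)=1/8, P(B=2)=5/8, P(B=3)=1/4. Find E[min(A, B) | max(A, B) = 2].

21/16

P(max(A, B) = 2) = 2/15.
Summing min(A,B)·P(x,y) over outcomes with max(A, B) = 2 gives 7/40.
E[min(A, B) | max(A, B) = 2] = (7/40) / (2/15) = 21/16.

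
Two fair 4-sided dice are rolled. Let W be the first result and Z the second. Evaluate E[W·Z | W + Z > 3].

P(W + Z > 3) = 13/16.
Summing WZ·P(x,y) over outcomes with W + Z > 3 gives 95/16.
E[W·Z | W + Z > 3] = (95/16) / (13/16) = 95/13.

95/13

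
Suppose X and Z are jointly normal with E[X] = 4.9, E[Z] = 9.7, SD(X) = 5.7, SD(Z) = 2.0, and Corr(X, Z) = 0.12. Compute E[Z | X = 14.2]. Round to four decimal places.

The regression of Z on X has slope ρ·σ_Z/σ_X and passes through (μ_X, μ_Z).
E[Z | X=14.2] = 9.7 + (0.12)·(2.0/5.7)·(14.2 − (4.9)) = 9.7 + (0.042105)·(9.3) = 10.0916.

10.0916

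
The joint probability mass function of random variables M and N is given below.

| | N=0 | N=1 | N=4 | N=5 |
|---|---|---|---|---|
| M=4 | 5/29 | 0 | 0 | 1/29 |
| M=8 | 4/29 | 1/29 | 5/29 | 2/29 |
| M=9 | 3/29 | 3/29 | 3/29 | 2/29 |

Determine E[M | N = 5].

38/5

P(N = 5) = 5/29.
Σ M·P over the event = 4·(1/29) + 8·(2/29) + 9·(2/29) = 38/29.
E[M | N = 5] = (38/29) / (5/29) = 38/5.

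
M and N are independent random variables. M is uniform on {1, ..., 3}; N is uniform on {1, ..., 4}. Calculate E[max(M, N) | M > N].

8/3

P(M > N) = 1/4.
Summing max(M,N)·P(x,y) over outcomes with M > N gives 2/3.
E[max(M, N) | M > N] = (2/3) / (1/4) = 8/3.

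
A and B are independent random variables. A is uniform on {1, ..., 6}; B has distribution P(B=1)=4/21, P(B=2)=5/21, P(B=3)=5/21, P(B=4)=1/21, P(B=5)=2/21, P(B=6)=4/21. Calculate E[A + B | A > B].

391/59

P(A > B) = 59/126.
Summing (A+B)·P(x,y) over outcomes with A > B gives 391/126.
E[A + B | A > B] = (391/126) / (59/126) = 391/59.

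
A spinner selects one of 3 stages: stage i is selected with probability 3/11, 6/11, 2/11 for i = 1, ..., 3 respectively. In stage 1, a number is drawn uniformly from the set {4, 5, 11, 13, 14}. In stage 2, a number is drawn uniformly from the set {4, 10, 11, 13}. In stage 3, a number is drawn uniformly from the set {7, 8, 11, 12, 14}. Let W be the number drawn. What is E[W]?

106/11

E[W | stage 1] = (4+5+11+13+14)/5 = 47/5.
E[W | stage 2] = (4+10+11+13)/4 = 19/2.
E[W | stage 3] = (7+8+11+12+14)/5 = 52/5.
By the law of total expectation,
E[W] = (3/11)·(47/5) + (6/11)·(19/2) + (2/11)·(52/5) = 106/11.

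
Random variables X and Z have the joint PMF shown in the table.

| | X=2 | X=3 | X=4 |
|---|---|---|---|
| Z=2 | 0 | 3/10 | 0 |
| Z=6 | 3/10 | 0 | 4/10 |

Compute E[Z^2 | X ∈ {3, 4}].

P(X ∈ {3, 4}) = 7/10.
Σ Z^2·P over the event = 4·(3/10) + 36·(4/10) = 78/5.
E[Z^2 | X ∈ {3, 4}] = (78/5) / (7/10) = 156/7.

156/7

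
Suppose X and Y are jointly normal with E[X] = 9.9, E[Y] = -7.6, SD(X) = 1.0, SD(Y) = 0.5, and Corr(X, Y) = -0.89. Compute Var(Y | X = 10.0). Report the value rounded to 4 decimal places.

For a bivariate normal, Var(Y | X=x) = σ_Y²(1 − ρ²).
Var(Y | X=10.0) = (0.5)²·(1 − (-0.89)²) = 0.25·0.2079 = 0.0520.

0.0520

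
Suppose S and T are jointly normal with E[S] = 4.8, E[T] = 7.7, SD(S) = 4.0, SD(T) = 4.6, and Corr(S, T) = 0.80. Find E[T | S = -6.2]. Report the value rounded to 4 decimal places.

E[T | S=x] = μ_T + ρ(σ_T/σ_S)(x − μ_S) for jointly normal variables.
E[T | S=-6.2] = 7.7 + (0.80)·(4.6/4.0)·(-6.2 − (4.8)) = 7.7 + (0.92)·(-11) = -2.4200.

-2.4200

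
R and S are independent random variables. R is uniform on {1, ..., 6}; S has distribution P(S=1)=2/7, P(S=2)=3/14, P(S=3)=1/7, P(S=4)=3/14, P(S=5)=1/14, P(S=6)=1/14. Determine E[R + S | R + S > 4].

463/64

P(R + S > 4) = 16/21.
Summing (R+S)·P(x,y) over outcomes with R + S > 4 gives 463/84.
E[R + S | R + S > 4] = (463/84) / (16/21) = 463/64.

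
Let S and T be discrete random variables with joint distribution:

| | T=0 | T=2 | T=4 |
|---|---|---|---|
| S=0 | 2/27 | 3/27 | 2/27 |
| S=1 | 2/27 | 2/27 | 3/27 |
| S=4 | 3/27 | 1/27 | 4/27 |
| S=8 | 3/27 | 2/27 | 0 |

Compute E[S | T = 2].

P(T = 2) = 8/27.
Summing S·P(S=x,T=y) over the conditioning event gives 22/27.
E[S | T = 2] = (22/27) / (8/27) = 11/4.

11/4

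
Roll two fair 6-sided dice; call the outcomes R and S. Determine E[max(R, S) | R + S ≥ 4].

P(R + S ≥ 4) = 11/12.
Summing max(R,S)·P(x,y) over outcomes with R + S ≥ 4 gives 13/3.
E[max(R, S) | R + S ≥ 4] = (13/3) / (11/12) = 52/11.

52/11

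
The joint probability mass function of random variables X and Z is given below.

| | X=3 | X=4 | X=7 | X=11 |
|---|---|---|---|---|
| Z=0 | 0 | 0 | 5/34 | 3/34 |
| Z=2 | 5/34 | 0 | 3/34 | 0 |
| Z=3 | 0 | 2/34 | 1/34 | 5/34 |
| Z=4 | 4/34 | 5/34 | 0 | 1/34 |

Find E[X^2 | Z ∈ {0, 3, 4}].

P(Z ∈ {0, 3, 4}) = 13/17.
Σ X^2·P over the event = 9·(4/34) + 16·(2/34) + 16·(5/34) + 49·(5/34) + 49·(1/34) + 121·(3/34) + 121·(5/34) + 121·(1/34) = 1531/34.
E[X^2 | Z ∈ {0, 3, 4}] = (1531/34) / (13/17) = 1531/26.

1531/26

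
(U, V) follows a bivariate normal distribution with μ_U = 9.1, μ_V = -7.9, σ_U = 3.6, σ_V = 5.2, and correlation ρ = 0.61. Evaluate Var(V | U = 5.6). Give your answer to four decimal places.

The conditional variance in a bivariate normal is σ_V²(1 − ρ²), independent of x.
Var(V | U=5.6) = (5.2)²·(1 − (0.61)²) = 27.04·0.6279 = 16.9784.

16.9784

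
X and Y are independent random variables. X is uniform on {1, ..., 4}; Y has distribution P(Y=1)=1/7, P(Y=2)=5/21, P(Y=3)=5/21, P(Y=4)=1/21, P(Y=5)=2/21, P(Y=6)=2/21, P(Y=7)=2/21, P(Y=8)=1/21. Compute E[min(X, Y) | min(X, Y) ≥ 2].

71/27

P(min(X, Y) ≥ 2) = 9/14.
Summing min(X,Y)·P(x,y) over outcomes with min(X, Y) ≥ 2 gives 71/42.
E[min(X, Y) | min(X, Y) ≥ 2] = (71/42) / (9/14) = 71/27.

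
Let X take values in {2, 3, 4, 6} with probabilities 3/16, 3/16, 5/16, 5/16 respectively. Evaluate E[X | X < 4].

5/2

P(X < 4) = 3/8.
Σ over the event: 2·3/16 + 3·3/16 = 15/16.
E[X | X < 4] = (15/16) / (3/8) = 5/2.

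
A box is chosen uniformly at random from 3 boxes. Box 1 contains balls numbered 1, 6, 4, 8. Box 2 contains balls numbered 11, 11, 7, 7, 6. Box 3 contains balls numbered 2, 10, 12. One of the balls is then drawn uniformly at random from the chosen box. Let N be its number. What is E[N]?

141/20

E[N | box 1] = (1+6+4+8)/4 = 19/4.
E[N | box 2] = (11+11+7+7+6)/5 = 42/5.
E[N | box 3] = (2+10+12)/3 = 8.
E[N] = (1/3)·(19/4) + (1/3)·(42/5) + (1/3)·(8) = 141/20.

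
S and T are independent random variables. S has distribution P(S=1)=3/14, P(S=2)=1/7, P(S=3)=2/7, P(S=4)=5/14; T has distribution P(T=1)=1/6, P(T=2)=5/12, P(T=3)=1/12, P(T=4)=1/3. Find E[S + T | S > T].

P(S > T) = 3/7.
Summing (S+T)·P(x,y) over outcomes with S > T gives 379/168.
E[S + T | S > T] = (379/168) / (3/7) = 379/72.

379/72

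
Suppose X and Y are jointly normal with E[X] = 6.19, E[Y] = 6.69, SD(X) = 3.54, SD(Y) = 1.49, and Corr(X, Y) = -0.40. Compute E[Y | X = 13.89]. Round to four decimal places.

5.3936

For a bivariate normal, E[Y | X=x] = μ_Y + ρ·(σ_Y/σ_X)·(x − μ_X).
E[Y | X=13.89] = 6.69 + (-0.40)·(1.49/3.54)·(13.89 − (6.19)) = 6.69 + (-0.16836)·(7.7) = 5.3936.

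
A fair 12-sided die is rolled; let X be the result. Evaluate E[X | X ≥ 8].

Given X ≥ 8, X is equally likely to be any of {8, 9, 10, 11, 12}.
E[X | X ≥ 8] = (8 + 9 + 10 + 11 + 12) / 5 = 10.

10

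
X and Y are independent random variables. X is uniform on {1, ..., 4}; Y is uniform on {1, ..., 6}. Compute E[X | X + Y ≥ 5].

25/9

P(X + Y ≥ 5) = 3/4.
Summing X·P(x,y) over outcomes with X + Y ≥ 5 gives 25/12.
E[X | X + Y ≥ 5] = (25/12) / (3/4) = 25/9.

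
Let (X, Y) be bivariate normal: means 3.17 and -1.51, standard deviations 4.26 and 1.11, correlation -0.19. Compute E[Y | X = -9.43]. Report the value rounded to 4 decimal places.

E[Y | X=x] = μ_Y + ρ(σ_Y/σ_X)(x − μ_X) for jointly normal variables.
E[Y | X=-9.43] = -1.51 + (-0.19)·(1.11/4.26)·(-9.43 − (3.17)) = -1.51 + (-0.049507)·(-12.6) = -0.8862.

-0.8862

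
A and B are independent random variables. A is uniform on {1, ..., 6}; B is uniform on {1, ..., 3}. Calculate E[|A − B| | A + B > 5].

8/3

Outcomes with A + B > 5: (3,3), (4,2), (4,3), (5,1), (5,2), (5,3), (6,1), (6,2), (6,3), each with probability 1/18.
E[|A − B| | A + B > 5] = (0 + 2 + 1 + 4 + 3 + 2 + 5 + 4 + 3) / 9 = 8/3.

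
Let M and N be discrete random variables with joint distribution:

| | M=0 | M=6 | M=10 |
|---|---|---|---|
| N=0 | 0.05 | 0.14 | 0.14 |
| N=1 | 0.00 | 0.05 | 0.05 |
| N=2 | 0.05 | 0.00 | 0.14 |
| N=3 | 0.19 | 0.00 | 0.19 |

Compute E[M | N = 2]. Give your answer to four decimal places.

7.3684

P(N = 2) = 0.19.
Σ M·P over the event = 0·(0.05) + 10·(0.14) = 1.40.
E[M | N = 2] = (1.40) / (0.19) = 7.3684.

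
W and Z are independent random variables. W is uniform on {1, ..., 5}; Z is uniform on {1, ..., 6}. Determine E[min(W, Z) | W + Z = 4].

Outcomes with W + Z = 4: (1,3), (2,2), (3,1), each with probability 1/30.
E[min(W, Z) | W + Z = 4] = (1 + 2 + 1) / 3 = 4/3.

4/3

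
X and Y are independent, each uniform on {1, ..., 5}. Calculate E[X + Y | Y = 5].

Outcomes with Y = 5: (1,5), (2,5), (3,5), (4,5), (5,5), each with probability 1/25.
E[X + Y | Y = 5] = (6 + 7 + 8 + 9 + 10) / 5 = 8.

8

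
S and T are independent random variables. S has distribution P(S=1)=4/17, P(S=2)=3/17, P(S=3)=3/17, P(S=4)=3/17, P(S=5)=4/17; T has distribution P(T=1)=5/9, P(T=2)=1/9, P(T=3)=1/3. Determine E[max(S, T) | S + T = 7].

P(S + T = 7) = 13/153.
Summing max(S,T)·P(x,y) over outcomes with S + T = 7 gives 56/153.
E[max(S, T) | S + T = 7] = (56/153) / (13/153) = 56/13.

56/13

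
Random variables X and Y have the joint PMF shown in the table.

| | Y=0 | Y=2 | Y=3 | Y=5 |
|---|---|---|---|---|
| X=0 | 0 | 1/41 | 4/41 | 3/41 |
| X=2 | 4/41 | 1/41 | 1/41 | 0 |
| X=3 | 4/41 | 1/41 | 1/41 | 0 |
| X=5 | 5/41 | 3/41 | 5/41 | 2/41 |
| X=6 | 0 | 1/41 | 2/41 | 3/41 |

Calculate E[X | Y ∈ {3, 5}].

P(Y ∈ {3, 5}) = 21/41.
Σ X·P over the event = 0·(4/41) + 0·(3/41) + 2·(1/41) + 3·(1/41) + 5·(5/41) + 5·(2/41) + 6·(2/41) + 6·(3/41) = 70/41.
E[X | Y ∈ {3, 5}] = (70/41) / (21/41) = 10/3.

10/3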